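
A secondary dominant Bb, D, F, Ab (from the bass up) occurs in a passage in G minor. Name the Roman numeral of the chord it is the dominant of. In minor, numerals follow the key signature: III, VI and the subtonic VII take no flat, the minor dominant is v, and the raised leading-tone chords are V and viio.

The chord is a dominant seventh chord on Bb.
A dominant resolves down a perfect fifth: Bb → Eb. In G minor, Eb is scale degree 6, i.e. VI.

VI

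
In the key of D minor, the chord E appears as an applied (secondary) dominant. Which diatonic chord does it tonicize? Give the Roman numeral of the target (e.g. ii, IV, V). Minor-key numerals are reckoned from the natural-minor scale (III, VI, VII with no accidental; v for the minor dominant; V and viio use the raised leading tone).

The chord is a major triad on E.
A dominant resolves down a perfect fifth: E → A. In D minor, A is scale degree 5, i.e. V.

V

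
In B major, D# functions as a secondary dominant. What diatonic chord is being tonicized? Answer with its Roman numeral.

vi

The chord is a major triad on D#.
A dominant resolves down a perfect fifth: D# → G#. In B major, G# is scale degree 6, i.e. vi.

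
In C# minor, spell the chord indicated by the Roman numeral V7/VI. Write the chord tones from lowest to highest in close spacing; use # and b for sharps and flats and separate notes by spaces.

E G# B D

V7/VI is a secondary dominant — the dominant seventh of VI. VI in C# minor is A, so the applied chord's root is E, a perfect fifth above.
Building a dominant seventh chord on E gives E-G#-B-D.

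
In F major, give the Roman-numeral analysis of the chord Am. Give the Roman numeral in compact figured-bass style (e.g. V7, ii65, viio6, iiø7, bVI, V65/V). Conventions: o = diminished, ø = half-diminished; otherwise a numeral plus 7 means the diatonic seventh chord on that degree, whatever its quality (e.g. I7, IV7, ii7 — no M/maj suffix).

Stacked in thirds the chord is A-C-E: a minor triad on A.
In F major, A is the mediant; the diatonic minor triad there is iii.

iii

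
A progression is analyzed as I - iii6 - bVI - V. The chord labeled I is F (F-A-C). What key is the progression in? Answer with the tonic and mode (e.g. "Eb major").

F major

The chord F is a major triad rooted on F; its label is I.
If F is scale degree 1 and the mode makes that degree carry a major triad, the tonic is F and the mode is major.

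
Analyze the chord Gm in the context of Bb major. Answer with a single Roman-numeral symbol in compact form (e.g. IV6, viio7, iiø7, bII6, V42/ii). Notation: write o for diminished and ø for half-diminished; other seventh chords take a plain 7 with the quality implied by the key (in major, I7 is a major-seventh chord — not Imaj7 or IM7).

Stacked in thirds the chord is G-Bb-D: a minor triad on G.
In Bb major, G is the submediant; the diatonic minor triad there is vi.

vi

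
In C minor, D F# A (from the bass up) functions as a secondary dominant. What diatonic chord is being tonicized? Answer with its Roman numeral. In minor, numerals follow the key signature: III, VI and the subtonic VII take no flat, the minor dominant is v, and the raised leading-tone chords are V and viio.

The chord is a major triad on D.
A dominant resolves down a perfect fifth: D → G. In C minor, G is scale degree 5, i.e. V.

V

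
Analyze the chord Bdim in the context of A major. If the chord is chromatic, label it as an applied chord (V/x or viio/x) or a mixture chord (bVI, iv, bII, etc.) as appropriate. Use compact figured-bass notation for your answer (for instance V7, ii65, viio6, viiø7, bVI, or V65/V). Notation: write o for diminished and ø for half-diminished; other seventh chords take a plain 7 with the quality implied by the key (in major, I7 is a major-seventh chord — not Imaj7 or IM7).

The pitches B-D-F form a diminished triad rooted on B.
B is the second degree of A major. This is the diminished supertonic triad, borrowed from the parallel minor.

iio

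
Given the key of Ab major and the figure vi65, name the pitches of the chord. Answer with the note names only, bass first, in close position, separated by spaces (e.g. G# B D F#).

Ab C Eb F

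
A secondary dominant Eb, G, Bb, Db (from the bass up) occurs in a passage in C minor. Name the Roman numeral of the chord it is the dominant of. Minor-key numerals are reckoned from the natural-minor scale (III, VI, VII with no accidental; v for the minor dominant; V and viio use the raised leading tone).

The chord is a dominant seventh chord on Eb.
A dominant resolves down a perfect fifth: Eb → Ab. In C minor, Ab is scale degree 6, i.e. VI.

VI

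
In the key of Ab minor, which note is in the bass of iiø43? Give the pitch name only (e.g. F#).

iiø in Ab minor has root Bb; the chord is Bb-Db-Fb-Ab.
The figure 43 means second inversion — the fifth is in the bass.

Fb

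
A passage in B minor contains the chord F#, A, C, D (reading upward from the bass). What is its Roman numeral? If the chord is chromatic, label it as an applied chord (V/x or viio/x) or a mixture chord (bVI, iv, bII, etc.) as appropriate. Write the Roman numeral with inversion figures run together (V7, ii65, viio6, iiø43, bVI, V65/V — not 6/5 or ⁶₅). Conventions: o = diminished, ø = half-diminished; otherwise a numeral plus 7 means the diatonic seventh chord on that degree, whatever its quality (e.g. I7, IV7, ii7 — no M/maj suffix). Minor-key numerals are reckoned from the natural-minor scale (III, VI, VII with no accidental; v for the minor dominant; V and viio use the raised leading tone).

V65/VI

Stacked in thirds the chord is D-F#-A-C: a dominant seventh chord on D.
D is not a diatonic chord root with this quality in B minor, but it lies a perfect fifth above G (VI), so the chord functions as an applied dominant of VI.
With F# in the bass the chord is in first inversion, so the figured bass is 65.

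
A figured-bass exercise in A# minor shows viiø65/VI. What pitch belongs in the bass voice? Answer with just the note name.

The applied chord viiø65/VI is rooted on E#: E#-G#-B-D#.
The figure 65 means first inversion — the third is in the bass.

G#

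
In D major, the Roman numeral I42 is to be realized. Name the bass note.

C#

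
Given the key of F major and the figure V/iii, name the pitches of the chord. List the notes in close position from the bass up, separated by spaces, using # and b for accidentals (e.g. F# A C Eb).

E G# B

V/iii is a secondary dominant — the dominant triad of iii. iii in F major is A, so the applied chord's root is E, a perfect fifth above.
Building a major triad on E gives E-G#-B.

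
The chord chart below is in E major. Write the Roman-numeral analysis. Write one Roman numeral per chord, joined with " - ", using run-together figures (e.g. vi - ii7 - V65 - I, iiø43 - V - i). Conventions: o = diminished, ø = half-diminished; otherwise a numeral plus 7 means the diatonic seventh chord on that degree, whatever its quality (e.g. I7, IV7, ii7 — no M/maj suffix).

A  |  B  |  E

A: major triad on A = scale degree 4 → IV.
B: major triad on B = scale degree 5 → V.
E: major triad on E = scale degree 1 → I.

IV - V - I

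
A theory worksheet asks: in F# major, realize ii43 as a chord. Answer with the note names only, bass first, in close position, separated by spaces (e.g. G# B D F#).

D# F# G# B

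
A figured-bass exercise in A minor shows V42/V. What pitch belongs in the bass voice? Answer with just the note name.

A

The applied chord V42/V is rooted on B: B-D#-F#-A.
The figure 42 means third inversion — the seventh is in the bass.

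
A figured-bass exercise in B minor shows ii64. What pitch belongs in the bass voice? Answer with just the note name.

G#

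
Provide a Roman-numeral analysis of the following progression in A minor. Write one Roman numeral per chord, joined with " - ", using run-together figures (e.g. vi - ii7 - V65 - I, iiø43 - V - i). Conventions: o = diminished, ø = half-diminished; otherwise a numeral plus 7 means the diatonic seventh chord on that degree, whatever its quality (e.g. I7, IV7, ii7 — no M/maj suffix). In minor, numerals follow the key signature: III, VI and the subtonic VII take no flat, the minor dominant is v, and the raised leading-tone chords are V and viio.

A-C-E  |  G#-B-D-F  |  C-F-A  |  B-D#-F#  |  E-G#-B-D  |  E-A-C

A-C-E: root A is the tonic; minor triad there is i.
G#-B-D-F: root G# is the leading tone; fully diminished seventh chord there is viio7.
C-F-A: root F is the submediant; major triad there is VI64.
B-D#-F# is the secondary dominant of V (major triad on B): V/V.
E-G#-B-D: dominant seventh chord on E = scale degree 5 → V7.
E-A-C has root A, degree 1 in A minor, so i64.

i - viio7 - VI64 - V/V - V7 - i64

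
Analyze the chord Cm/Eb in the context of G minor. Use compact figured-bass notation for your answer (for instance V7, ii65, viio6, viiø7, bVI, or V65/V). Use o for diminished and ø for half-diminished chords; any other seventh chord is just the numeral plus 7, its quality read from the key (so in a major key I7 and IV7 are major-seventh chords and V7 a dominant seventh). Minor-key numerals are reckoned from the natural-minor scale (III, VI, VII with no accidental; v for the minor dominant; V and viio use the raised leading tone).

iv6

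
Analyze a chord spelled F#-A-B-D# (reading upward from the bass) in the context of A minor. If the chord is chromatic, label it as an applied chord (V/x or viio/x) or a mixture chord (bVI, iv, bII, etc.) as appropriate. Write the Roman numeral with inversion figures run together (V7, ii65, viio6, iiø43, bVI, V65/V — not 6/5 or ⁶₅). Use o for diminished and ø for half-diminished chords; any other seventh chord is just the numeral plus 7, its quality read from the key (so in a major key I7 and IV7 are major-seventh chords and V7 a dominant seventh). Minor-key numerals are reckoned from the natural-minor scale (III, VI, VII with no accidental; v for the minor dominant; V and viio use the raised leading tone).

The pitches B-D#-F#-A form a dominant seventh chord rooted on B.
B is not a diatonic chord root with this quality in A minor, but it lies a perfect fifth above E (V), so the chord functions as an applied dominant of V.
With F# in the bass the chord is in second inversion, so the figured bass is 43.

V43/V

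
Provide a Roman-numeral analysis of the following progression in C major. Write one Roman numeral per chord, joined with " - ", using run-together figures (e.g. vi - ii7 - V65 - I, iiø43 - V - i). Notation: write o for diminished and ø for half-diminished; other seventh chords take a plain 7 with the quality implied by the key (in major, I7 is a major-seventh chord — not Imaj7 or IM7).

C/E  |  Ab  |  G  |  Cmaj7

C/E: major triad on C = scale degree 1 → I6.
Ab: Ab with this quality isn't in the key; it's bVI, borrowed from the parallel minor.
G: major triad on G = scale degree 5 → V.
Cmaj7: major seventh chord on C = scale degree 1 → I7.

I6 - bVI - V - I7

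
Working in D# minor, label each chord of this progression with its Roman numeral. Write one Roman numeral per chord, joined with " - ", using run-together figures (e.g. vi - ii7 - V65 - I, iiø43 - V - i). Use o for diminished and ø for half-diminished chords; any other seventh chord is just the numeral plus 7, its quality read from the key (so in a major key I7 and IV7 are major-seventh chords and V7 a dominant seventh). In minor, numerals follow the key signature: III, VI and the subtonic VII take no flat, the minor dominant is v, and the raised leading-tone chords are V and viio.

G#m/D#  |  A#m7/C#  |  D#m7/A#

iv64 - v65 - i43

G#m/D#: root G# is the subdominant; minor triad there is iv64.
A#m7/C#: root A# is the dominant; minor seventh chord there is v65.
D#m7/A#: minor seventh chord on D# = scale degree 1 → i43.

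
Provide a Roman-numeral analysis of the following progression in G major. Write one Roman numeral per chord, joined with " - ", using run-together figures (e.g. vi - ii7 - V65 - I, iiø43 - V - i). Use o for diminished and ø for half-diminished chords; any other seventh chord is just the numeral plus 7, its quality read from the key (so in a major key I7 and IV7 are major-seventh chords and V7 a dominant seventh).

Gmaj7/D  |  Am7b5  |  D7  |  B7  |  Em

Gmaj7/D: root G is the tonic; major seventh chord there is I43.
Am7b5: A with this quality isn't in the key; it's iiø7, borrowed from the parallel minor.
D7: root D is the dominant; dominant seventh chord there is V7.
B7: a dominant seventh chord on B, the applied dominant of vi → V7/vi.
Em has root E, degree 6 in G major, so vi.

I43 - iiø7 - V7 - V7/vi - vi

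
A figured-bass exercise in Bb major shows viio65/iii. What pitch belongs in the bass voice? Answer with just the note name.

E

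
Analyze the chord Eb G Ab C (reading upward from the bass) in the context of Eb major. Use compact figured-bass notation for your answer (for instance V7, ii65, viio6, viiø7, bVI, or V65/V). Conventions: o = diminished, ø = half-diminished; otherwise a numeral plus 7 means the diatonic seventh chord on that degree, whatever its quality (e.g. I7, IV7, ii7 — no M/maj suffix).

Stacked in thirds the chord is Ab-C-Eb-G: a major seventh chord on Ab.
In Eb major, Ab is the subdominant; the diatonic major seventh chord there is IV7.
With Eb in the bass the chord is in second inversion, so the figured bass is 43.

IV43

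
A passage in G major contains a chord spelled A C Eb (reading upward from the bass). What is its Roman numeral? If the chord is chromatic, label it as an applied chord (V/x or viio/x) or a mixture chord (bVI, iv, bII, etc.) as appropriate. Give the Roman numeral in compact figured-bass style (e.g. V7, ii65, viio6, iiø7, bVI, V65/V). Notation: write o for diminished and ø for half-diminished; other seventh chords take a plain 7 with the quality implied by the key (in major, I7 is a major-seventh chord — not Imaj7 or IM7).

iio

Stacked in thirds the chord is A-C-Eb: a diminished triad on A.
A is the second degree of G major. This is the diminished supertonic triad, borrowed from the parallel minor.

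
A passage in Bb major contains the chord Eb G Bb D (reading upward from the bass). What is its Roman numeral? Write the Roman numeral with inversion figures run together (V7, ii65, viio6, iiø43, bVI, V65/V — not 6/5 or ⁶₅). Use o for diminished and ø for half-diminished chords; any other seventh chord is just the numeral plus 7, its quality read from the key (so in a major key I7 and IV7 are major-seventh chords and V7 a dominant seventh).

IV7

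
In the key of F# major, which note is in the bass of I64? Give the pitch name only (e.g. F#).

I in F# major has root F#; the chord is F#-A#-C#.
The figure 64 means second inversion — the fifth is in the bass.

C#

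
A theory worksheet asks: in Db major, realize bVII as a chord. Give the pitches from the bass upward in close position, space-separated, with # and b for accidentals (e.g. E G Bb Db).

Cb Eb Gb

Scale degree 7 in Db major is C; lowering it a half step gives Cb. bVII is a major triad on the lowered seventh degree (the subtonic), borrowed from the parallel minor.
So the chord is Cb-Eb-Gb.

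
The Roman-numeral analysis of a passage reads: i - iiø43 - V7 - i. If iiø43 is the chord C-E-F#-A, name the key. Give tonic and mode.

The anchor chord is a half-diminished seventh chord on F#, labeled iiø43.
If F# is scale degree 2 and the mode makes that degree carry a half-diminished seventh chord, the tonic is E and the mode is minor.

E minor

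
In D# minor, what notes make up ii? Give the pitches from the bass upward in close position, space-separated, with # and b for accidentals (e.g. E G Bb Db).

E# G# B#

ii is the minor supertonic, borrowed from the parallel major (the Dorian ii). In D# minor that root is E#.
So the chord is E#-G#-B#, a minor triad.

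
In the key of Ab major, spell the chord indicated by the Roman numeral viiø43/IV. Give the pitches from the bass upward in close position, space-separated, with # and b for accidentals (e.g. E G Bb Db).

viiø43/IV is a secondary leading-tone chord. The target IV is Db in Ab major; the applied chord is rooted a semitone below, on C.
Building a half-diminished seventh chord on C gives C-Eb-Gb-Bb.
With the 43 figure the chord is in second inversion; from the bass Gb upward in close position it reads Gb-Bb-C-Eb.

Gb Bb C Eb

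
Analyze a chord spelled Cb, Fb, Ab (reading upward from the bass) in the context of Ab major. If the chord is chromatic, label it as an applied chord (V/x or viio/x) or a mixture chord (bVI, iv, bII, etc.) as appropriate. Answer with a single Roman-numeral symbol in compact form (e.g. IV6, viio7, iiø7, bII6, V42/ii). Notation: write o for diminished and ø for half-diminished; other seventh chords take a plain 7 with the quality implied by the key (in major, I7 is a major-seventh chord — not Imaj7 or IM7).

bVI64

The pitches Fb-Ab-Cb form a major triad rooted on Fb.
Fb is the lowered sixth degree of Ab major (diatonic 6 would be F). This is a major triad on the lowered sixth degree, borrowed from the parallel minor.
With Cb in the bass the chord is in second inversion, so the figured bass is 64.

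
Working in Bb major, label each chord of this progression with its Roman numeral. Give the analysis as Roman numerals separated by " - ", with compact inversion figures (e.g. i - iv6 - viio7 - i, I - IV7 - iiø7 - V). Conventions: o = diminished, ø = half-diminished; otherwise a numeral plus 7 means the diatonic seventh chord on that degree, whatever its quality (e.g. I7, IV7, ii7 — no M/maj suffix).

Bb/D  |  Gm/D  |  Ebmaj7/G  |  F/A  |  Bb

I6 - vi64 - IV65 - V6 - I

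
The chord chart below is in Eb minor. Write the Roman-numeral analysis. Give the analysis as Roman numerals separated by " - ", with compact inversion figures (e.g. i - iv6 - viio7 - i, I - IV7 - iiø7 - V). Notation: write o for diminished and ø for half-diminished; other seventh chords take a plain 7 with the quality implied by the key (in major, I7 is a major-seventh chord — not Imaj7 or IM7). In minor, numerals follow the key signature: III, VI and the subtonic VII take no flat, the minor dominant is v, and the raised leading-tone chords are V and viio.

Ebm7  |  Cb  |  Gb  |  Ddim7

i7 - VI - III - viio7

Ebm7: minor seventh chord on Eb = scale degree 1 → i7.
Cb has root Cb, degree 6 in Eb minor, so VI.
Gb has root Gb, degree 3 in Eb minor, so III.
Ddim7: root D is the leading tone; fully diminished seventh chord there is viio7.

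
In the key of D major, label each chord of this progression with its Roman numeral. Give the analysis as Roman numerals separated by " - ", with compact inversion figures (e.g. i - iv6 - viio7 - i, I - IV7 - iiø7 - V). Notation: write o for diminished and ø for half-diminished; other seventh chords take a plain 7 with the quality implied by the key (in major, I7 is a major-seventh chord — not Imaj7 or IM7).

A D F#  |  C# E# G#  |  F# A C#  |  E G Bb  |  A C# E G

I64 - V/iii - iii - iio - V7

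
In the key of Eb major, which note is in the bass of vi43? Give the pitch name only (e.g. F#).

vi in Eb major has root C; the chord is C-Eb-G-Bb.
The figure 43 means second inversion — the fifth is in the bass.

G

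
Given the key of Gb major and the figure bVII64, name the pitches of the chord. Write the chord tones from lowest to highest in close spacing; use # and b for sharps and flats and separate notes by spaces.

Cb Fb Ab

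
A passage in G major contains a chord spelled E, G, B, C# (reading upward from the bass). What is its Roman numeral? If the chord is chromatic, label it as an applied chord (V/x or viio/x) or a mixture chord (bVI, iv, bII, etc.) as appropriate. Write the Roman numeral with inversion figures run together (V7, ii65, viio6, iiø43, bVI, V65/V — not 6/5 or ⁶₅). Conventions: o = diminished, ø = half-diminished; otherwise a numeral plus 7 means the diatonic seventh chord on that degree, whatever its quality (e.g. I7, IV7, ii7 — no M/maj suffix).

viiø65/V

Stacked in thirds the chord is C#-E-G-B: a half-diminished seventh chord on C#.
C# sits a half step below D (V in G major); a diminished chord there is the applied leading-tone chord of V.
With E in the bass the chord is in first inversion, so the figured bass is 65.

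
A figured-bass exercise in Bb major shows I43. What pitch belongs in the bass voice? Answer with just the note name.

I in Bb major has root Bb; the chord is Bb-D-F-A.
The figure 43 means second inversion — the fifth is in the bass.

F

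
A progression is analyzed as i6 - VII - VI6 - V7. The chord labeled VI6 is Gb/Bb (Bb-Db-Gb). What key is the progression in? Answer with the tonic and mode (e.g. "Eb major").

Bb minor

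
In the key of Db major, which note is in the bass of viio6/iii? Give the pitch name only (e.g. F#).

The applied chord viio6/iii is rooted on E: E-G-Bb.
The figure 6 means first inversion — the third is in the bass.

G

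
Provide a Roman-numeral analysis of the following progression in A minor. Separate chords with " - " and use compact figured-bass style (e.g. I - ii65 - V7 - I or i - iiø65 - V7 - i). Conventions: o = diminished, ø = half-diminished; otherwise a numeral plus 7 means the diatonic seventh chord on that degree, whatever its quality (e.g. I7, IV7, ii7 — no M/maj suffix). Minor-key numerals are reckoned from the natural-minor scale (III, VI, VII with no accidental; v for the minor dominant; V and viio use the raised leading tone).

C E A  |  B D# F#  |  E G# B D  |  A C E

C-E-A: root A is the tonic; minor triad there is i6.
B-D#-F# is the secondary dominant of V (major triad on B): V/V.
E-G#-B-D: dominant seventh chord on E = scale degree 5 → V7.
A-C-E has root A, degree 1 in A minor, so i.

i6 - V/V - V7 - i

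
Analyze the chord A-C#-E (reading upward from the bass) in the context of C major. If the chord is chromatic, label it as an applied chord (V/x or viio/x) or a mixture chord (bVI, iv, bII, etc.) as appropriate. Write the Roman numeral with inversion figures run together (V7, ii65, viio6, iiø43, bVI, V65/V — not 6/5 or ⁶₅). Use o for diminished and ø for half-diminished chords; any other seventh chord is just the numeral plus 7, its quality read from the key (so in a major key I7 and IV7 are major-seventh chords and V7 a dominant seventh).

V/ii

Stacked in thirds the chord is A-C#-E: a major triad on A.
A is not a diatonic chord root with this quality in C major, but it lies a perfect fifth above D (ii), so the chord functions as an applied dominant of ii.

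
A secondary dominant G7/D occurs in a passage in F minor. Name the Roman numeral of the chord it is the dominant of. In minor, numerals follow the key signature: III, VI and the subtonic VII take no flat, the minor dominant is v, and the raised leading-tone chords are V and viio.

V

The chord is a dominant seventh chord on G.
A dominant resolves down a perfect fifth: G → C. In F minor, C is scale degree 5, i.e. V.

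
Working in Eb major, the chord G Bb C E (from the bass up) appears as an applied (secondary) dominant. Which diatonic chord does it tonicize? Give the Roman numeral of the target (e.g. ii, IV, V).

ii

The chord is a dominant seventh chord on C.
A dominant resolves down a perfect fifth: C → F. In Eb major, F is scale degree 2, i.e. ii.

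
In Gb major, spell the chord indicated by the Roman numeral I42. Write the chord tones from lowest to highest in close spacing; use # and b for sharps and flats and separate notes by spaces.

F Gb Bb Db

In Gb major, scale degree 1 is Gb, and the diatonic chord built there is a major seventh chord.
Stacking thirds from Gb gives Gb-Bb-Db-F.
The figured bass 42 indicates third inversion, placing the seventh (F) in the bass: F-Gb-Bb-Db.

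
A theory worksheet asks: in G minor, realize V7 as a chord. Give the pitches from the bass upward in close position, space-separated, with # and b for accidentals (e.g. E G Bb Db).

In G minor, scale degree 5 is D. The dominant is major (leading tone raised), so V is a dominant seventh chord.
Stacking thirds from D gives D-F#-A-C.

D F# A C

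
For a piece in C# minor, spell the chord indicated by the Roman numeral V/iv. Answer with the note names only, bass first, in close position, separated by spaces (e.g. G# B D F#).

C# E# G#

The slash means an applied dominant: we want the dominant of iv. In C# minor, iv is F# minor, and its dominant is built on C#.
Building a major triad on C# gives C#-E#-G#.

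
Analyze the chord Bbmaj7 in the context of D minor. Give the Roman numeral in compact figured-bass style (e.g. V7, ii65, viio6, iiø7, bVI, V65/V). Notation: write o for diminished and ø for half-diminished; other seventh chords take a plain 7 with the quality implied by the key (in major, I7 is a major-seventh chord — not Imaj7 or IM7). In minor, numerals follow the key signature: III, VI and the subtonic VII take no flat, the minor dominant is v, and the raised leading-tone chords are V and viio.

The pitches Bb-D-F-A form a major seventh chord rooted on Bb.
Bb is scale degree 6 in D minor, and a major seventh chord on that degree is written VI7.

VI7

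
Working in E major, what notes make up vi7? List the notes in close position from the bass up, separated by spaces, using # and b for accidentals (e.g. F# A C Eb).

C# E G# B

In E major, the sixth degree is C#, and the diatonic chord built there is a minor seventh chord.
Stacking thirds from C# gives C#-E-G#-B.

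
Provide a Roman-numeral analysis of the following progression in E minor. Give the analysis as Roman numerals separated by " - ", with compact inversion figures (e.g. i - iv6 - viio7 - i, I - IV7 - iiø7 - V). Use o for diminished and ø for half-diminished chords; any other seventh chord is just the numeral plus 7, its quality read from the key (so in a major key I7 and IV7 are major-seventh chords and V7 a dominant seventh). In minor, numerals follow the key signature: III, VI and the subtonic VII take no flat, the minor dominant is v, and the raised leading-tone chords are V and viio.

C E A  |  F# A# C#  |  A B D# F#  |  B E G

iv6 - V/V - V42 - i64

C-E-A: minor triad on A = scale degree 4 → iv6.
F#-A#-C#: a major triad on F#, the applied dominant of V → V/V.
A-B-D#-F#: dominant seventh chord on B = scale degree 5 → V42.
B-E-G: minor triad on E = scale degree 1 → i64.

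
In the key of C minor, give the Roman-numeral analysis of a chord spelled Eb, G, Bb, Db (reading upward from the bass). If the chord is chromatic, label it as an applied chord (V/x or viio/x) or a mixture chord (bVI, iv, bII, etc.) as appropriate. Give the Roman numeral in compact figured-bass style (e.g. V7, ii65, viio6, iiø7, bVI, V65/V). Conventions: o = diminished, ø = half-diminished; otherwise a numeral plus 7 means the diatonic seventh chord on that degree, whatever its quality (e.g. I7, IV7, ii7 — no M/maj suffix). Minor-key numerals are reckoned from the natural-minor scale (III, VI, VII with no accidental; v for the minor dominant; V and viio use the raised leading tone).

The pitches Eb-G-Bb-Db form a dominant seventh chord rooted on Eb.
Eb is not a diatonic chord root with this quality in C minor, but it lies a perfect fifth above Ab (VI), so the chord functions as an applied dominant of VI.

V7/VI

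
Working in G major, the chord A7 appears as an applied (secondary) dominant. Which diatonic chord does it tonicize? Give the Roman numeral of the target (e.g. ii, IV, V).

V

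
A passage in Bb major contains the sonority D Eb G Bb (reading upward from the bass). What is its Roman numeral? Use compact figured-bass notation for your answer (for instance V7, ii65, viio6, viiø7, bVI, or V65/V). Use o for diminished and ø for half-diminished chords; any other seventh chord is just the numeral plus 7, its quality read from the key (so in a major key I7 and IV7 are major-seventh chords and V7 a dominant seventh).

The pitches Eb-G-Bb-D form a major seventh chord rooted on Eb.
Eb is scale degree 4 in Bb major, and a major seventh chord on that degree is written IV7.
With D in the bass the chord is in third inversion, so the figured bass is 42.

IV42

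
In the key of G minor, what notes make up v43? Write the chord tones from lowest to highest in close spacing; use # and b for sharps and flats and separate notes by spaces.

The numeral's case and figure indicate a minor seventh chord. In G minor its root, the dominant, is D.
Stacking thirds from D gives D-F-A-C.
The figured bass 43 indicates second inversion, placing the fifth (A) in the bass: A-C-D-F.

A C D F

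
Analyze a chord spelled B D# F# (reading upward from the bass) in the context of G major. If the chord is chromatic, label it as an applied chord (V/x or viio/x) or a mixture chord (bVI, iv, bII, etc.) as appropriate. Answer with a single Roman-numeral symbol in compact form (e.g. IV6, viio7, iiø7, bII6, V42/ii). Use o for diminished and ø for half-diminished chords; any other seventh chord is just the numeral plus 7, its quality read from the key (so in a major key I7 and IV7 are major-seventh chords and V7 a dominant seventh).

V/vi

The pitches B-D#-F# form a major triad rooted on B.
B is not a diatonic chord root with this quality in G major, but it lies a perfect fifth above E (vi), so the chord functions as an applied dominant of vi.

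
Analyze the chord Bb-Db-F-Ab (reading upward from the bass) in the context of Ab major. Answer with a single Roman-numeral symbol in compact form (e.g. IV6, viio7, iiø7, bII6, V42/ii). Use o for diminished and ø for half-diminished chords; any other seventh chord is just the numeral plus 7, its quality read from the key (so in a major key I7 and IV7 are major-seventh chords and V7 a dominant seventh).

ii7

Stacked in thirds the chord is Bb-Db-F-Ab: a minor seventh chord on Bb.
Bb is scale degree 2 in Ab major, and a minor seventh chord on that degree is written ii7.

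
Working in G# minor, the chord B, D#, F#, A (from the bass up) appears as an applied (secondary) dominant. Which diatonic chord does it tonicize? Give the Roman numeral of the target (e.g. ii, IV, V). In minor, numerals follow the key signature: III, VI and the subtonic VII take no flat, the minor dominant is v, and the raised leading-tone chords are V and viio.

VI

The chord is a dominant seventh chord on B.
A dominant resolves down a perfect fifth: B → E. In G# minor, E is scale degree 6, i.e. VI.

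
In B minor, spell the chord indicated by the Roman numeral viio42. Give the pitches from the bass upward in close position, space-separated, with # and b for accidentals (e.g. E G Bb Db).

In B minor, the leading-tone chord is built on the raised seventh degree, A#.
That chord is spelled A#-C#-E-G.
The figured bass 42 indicates third inversion, placing the seventh (G) in the bass: G-A#-C#-E.

G A# C# E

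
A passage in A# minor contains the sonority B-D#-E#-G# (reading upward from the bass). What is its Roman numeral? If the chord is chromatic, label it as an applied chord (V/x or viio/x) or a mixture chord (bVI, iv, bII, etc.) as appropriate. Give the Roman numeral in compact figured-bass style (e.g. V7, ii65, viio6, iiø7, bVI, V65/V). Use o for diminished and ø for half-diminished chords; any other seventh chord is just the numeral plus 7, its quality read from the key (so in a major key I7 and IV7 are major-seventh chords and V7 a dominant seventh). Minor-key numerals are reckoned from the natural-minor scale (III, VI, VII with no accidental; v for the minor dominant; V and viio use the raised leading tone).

viiø43/VI

Stacked in thirds the chord is E#-G#-B-D#: a half-diminished seventh chord on E#.
E# sits a half step below F# (VI in A# minor); a diminished chord there is the applied leading-tone chord of VI.
With B in the bass the chord is in second inversion, so the figured bass is 43.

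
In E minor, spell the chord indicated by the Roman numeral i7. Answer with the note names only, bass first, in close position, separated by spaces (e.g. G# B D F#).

The numeral's case and figure indicate a minor seventh chord. In E minor its root, the tonic, is E.
Stacking thirds from E gives E-G-B-D.

E G B D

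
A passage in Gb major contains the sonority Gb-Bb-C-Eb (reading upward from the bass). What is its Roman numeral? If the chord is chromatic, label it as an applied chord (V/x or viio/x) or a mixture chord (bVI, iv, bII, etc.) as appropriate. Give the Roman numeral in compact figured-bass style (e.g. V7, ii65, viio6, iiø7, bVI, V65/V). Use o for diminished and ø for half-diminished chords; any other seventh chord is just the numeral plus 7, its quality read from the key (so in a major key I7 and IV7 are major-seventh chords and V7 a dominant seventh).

Stacked in thirds the chord is C-Eb-Gb-Bb: a half-diminished seventh chord on C.
C sits a half step below Db (V in Gb major); a diminished chord there is the applied leading-tone chord of V.
With Gb in the bass the chord is in second inversion, so the figured bass is 43.

viiø43/V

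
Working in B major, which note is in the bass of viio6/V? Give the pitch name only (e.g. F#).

The applied chord viio6/V is rooted on E#: E#-G#-B.
The figure 6 means first inversion — the third is in the bass.

G#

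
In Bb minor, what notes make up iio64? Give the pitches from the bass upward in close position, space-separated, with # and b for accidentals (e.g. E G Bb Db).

Gb C Eb

The numeral's case and figure indicate a diminished triad. In Bb minor its root, the supertonic, is C.
That chord is spelled C-Eb-Gb.
The figured bass 64 indicates second inversion, placing the fifth (Gb) in the bass: Gb-C-Eb.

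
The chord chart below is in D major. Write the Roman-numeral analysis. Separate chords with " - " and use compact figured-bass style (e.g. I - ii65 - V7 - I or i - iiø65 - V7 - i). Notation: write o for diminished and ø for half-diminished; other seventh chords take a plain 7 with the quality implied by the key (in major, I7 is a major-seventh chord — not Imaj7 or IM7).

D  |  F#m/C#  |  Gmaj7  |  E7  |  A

I - iii64 - IV7 - V7/V - V

D has root D, degree 1 in D major, so I.
F#m/C# has root F#, degree 3 in D major, so iii64.
Gmaj7: major seventh chord on G = scale degree 4 → IV7.
E7 is the secondary dominant of V (dominant seventh chord on E): V7/V.
A: major triad on A = scale degree 5 → V.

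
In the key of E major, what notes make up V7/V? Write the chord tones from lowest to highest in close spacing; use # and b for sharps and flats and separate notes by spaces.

The slash means an applied dominant: we want the dominant of V. In E major, V is B major, and its dominant is built on F#.
Building a dominant seventh chord on F# gives F#-A#-C#-E.

F# A# C# E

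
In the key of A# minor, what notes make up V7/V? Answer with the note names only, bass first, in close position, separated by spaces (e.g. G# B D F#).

B# D## F## A#

V7/V is a secondary dominant — the dominant seventh of V. V in A# minor is E#, so the applied chord's root is B#, a perfect fifth above.
Building a dominant seventh chord on B# gives B#-D##-F##-A#.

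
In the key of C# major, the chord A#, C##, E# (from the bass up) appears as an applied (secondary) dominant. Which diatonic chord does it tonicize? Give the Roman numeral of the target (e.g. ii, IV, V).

The chord is a major triad on A#.
A dominant resolves down a perfect fifth: A# → D#. In C# major, D# is scale degree 2, i.e. ii.

ii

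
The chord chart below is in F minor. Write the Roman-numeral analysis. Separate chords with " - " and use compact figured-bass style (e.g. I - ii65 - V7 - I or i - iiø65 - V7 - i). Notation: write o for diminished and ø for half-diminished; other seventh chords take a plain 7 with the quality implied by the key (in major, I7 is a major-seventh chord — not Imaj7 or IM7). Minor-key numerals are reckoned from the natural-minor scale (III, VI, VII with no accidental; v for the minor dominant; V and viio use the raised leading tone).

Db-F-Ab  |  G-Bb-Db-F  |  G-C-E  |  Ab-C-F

VI - iiø7 - V64 - i6

Db-F-Ab has root Db, degree 6 in F minor, so VI.
G-Bb-Db-F: root G is the supertonic; half-diminished seventh chord there is iiø7.
G-C-E has root C, degree 5 in F minor, so V64.
Ab-C-F has root F, degree 1 in F minor, so i6.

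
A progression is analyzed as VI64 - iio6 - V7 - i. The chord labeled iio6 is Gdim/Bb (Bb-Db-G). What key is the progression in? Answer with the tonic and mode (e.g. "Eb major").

F minor

iio6 is given as Bb-Db-G — a diminished triad with root G.
iio6 on G implies G is the supertonic; that puts the tonic at F, and the lowercase numeral fits minor mode.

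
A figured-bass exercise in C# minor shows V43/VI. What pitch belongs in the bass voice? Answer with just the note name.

B

The applied chord V43/VI is rooted on E: E-G#-B-D.
The figure 43 means second inversion — the fifth is in the bass.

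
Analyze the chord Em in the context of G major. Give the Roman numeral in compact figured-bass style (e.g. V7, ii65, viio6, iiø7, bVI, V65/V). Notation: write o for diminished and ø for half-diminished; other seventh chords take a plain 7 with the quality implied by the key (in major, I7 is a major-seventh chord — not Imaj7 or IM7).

Stacked in thirds the chord is E-G-B: a minor triad on E.
E is scale degree 6 in G major, and a minor triad on that degree is written vi.

vi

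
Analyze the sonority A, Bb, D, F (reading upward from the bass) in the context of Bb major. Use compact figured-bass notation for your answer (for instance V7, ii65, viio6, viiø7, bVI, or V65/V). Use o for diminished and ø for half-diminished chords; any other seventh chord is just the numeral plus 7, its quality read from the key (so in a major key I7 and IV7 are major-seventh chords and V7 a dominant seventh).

I42

Stacked in thirds the chord is Bb-D-F-A: a major seventh chord on Bb.
Bb is scale degree 1 in Bb major, and a major seventh chord on that degree is written I7.
With A in the bass the chord is in third inversion, so the figured bass is 42.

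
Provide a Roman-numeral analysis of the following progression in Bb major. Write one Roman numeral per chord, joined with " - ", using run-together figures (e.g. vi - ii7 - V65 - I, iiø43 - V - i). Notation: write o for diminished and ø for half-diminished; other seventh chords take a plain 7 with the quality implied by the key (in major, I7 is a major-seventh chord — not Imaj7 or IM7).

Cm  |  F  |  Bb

Cm: minor triad on C = scale degree 2 → ii.
F has root F, degree 5 in Bb major, so V.
Bb: root Bb is the tonic; major triad there is I.

ii - V - I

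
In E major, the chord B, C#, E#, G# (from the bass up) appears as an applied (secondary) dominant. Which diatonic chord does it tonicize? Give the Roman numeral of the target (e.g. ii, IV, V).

ii

The chord is a dominant seventh chord on C#.
A dominant resolves down a perfect fifth: C# → F#. In E major, F# is scale degree 2, i.e. ii.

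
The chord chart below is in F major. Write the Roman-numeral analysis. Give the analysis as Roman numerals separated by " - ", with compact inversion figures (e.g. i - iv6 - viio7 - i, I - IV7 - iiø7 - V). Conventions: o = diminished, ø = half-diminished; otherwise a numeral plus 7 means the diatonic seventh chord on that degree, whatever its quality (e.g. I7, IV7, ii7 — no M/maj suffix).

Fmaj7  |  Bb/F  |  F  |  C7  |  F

Fmaj7: major seventh chord on F = scale degree 1 → I7.
Bb/F has root Bb, degree 4 in F major, so IV64.
F: root F is the tonic; major triad there is I.
C7: dominant seventh chord on C = scale degree 5 → V7.
F: root F is the tonic; major triad there is I.

I7 - IV64 - I - V7 - I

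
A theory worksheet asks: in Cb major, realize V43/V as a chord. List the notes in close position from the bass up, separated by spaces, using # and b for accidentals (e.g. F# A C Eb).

Ab Cb Db F

V43/V is a secondary dominant — the dominant seventh of V. V in Cb major is Gb, so the applied chord's root is Db, a perfect fifth above.
Building a dominant seventh chord on Db gives Db-F-Ab-Cb.
With the 43 figure the chord is in second inversion; from the bass Ab upward in close position it reads Ab-Cb-Db-F.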